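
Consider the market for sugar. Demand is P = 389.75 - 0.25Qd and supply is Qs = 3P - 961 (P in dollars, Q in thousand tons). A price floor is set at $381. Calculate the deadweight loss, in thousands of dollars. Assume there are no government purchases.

2058

Rearranging demand gives Qd = 1559 - 4P. Without the control the market clears where 1559 - 4P = 3P - 961, i.e. P* = 360 and Q* = 119.
The floor of 381 is above the equilibrium price 360, so it binds.
At P = 381: Qd = 1559 - 4·381 = 35 and Qs = 3·381 - 961 = 182.
Quantity traded falls to 35. At Q = 35 the demand price is (1559 - 35)/4 = 381 and the supply price is (961 + 35)/3 = 332.
Deadweight loss = ½ · (381 - 332) · (119 - 35) = ½ · 49 · 84 = 2058.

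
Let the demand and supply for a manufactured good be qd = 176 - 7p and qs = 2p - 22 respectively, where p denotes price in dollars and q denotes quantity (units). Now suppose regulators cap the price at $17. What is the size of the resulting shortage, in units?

45

Equilibrium: 176 - 7p = 2p - 22, so 198 = 9p and p* = 22, q* = 22.
Since 17 < 22, the ceiling is binding.
At p = 17: qd = 176 - 7·17 = 57 and qs = 2·17 - 22 = 12.
Shortage = qd - qs = 57 - 12 = 45.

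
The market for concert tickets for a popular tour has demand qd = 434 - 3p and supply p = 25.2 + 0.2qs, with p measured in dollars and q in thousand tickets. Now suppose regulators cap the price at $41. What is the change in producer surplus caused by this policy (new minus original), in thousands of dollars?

-4393.5

Rearranging supply gives qs = 5p - 126. Without the control the market clears where 434 - 3p = 5p - 126, i.e. p* = 70 and q* = 224.
Because the ceiling (41) lies below the market-clearing price, it is binding.
At p = 41: qd = 434 - 3·41 = 311 and qs = 5·41 - 126 = 79.
Producer surplus without the control is ½ · (70 - 25.2) · 224 = 5017.6.
With the ceiling, producers sell 79 units at 41, so PS = ½ · (41 - 25.2) · 79 = 624.1.
Change in producer surplus = 624.1 - 5017.6 = -4393.5.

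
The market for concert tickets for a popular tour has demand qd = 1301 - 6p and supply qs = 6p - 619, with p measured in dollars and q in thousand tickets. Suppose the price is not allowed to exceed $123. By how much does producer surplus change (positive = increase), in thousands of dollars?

-8510

In a free market, 1301 - 6p = 6p - 619 gives the equilibrium p* = 160, q* = 341.
Since 123 < 160, the ceiling is binding.
At p = 123: qd = 1301 - 6·123 = 563 and qs = 6·123 - 619 = 119.
Producer surplus without the control is ½ · (160 - 619/6) · 341 = 116281/12.
With the ceiling, producers sell 119 units at 123, so PS = ½ · (123 - 619/6) · 119 = 14161/12.
Change in producer surplus = 14161/12 - 116281/12 = -8510.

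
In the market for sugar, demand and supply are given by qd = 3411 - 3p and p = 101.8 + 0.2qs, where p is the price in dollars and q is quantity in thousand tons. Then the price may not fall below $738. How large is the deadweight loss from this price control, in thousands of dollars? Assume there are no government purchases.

147609.6

Rearranging supply gives qs = 5p - 509. Setting quantity demanded equal to quantity supplied, 3411 - 3p = 5p - 509, gives p* = 490 and q* = 1941.
Because the floor (738) lies above the market-clearing price, it is binding.
At p = 738: qd = 3411 - 3·738 = 1197 and qs = 5·738 - 509 = 3181.
Quantity traded falls to 1197. At q = 1197 the demand price is (3411 - 1197)/3 = 738 and the supply price is (509 + 1197)/5 = 341.2.
Deadweight loss = ½ · (738 - 341.2) · (1941 - 1197) = ½ · 396.8 · 744 = 147609.6.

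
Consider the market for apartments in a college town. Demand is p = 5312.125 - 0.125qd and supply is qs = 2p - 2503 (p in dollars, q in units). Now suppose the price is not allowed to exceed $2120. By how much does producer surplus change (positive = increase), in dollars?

-9798460

Rearranging demand gives qd = 42497 - 8p. Setting quantity demanded equal to quantity supplied, 42497 - 8p = 2p - 2503, gives p* = 4500 and q* = 6497.
Because the ceiling (2120) lies below the market-clearing price, it is binding.
At p = 2120: qd = 42497 - 8·2120 = 25537 and qs = 2·2120 - 2503 = 1737.
Producer surplus without the control is ½ · (4500 - 1251.5) · 6497 = 10552752.25.
With the ceiling, producers sell 1737 units at 2120, so PS = ½ · (2120 - 1251.5) · 1737 = 754292.25.
Change in producer surplus = 754292.25 - 10552752.25 = -9798460.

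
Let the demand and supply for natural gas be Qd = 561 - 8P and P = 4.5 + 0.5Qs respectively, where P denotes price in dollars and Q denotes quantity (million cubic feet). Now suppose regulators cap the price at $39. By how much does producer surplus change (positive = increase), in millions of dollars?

-1566

Rearranging supply gives Qs = 2P - 9. Equilibrium: 561 - 8P = 2P - 9, so 570 = 10P and P* = 57, Q* = 105.
The ceiling of 39 is below the equilibrium price 57, so it binds.
At P = 39: Qd = 561 - 8·39 = 249 and Qs = 2·39 - 9 = 69.
Producer surplus without the control is ½ · (57 - 4.5) · 105 = 2756.25.
With the ceiling, producers sell 69 units at 39, so PS = ½ · (39 - 4.5) · 69 = 1190.25.
Change in producer surplus = 1190.25 - 2756.25 = -1566.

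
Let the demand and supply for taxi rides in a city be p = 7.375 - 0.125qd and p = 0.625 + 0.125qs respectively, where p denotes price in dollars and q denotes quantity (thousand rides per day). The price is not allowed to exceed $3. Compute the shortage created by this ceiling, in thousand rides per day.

16

Rearranging demand gives qd = 59 - 8p; rearranging supply gives qs = 8p - 5. Setting quantity demanded equal to quantity supplied, 59 - 8p = 8p - 5, gives p* = 4 and q* = 27.
Since 3 < 4, the ceiling is binding.
At p = 3: qd = 59 - 8·3 = 35 and qs = 8·3 - 5 = 19.
Shortage = qd - qs = 35 - 19 = 16.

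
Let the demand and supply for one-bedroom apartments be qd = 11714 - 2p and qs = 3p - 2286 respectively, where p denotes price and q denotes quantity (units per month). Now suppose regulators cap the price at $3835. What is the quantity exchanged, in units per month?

Equilibrium: 11714 - 2p = 3p - 2286, so 14000 = 5p and p* = 2800, q* = 6114.
The ceiling of 3835 is above the equilibrium price 2800, so it is not binding; the market clears at p* = 2800, q* = 6114.

6114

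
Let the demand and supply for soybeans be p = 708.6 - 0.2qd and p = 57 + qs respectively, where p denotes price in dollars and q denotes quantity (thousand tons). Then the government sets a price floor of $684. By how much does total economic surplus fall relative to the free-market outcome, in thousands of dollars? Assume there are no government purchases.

Rearranging demand gives qd = 3543 - 5p; rearranging supply gives qs = p - 57. Equilibrium: 3543 - 5p = p - 57, so 3600 = 6p and p* = 600, q* = 543.
The floor of 684 is above the equilibrium price 600, so it binds.
At p = 684: qd = 3543 - 5·684 = 123 and qs = 684 - 57 = 627.
Quantity traded falls to 123. At q = 123 the demand price is (3543 - 123)/5 = 684 and the supply price is 57 + 123 = 180.
Deadweight loss = ½ · (684 - 180) · (543 - 123) = ½ · 504 · 420 = 105840.

105840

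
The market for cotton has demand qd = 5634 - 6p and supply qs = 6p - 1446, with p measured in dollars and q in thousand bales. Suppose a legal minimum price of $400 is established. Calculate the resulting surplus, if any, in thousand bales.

0

Equilibrium: 5634 - 6p = 6p - 1446, so 7080 = 12p and p* = 590, q* = 2094.
The floor of 400 is below the equilibrium price 590, so it is not binding; the market clears at p* = 590, q* = 2094.
Since the control does not bind, there is no surplus.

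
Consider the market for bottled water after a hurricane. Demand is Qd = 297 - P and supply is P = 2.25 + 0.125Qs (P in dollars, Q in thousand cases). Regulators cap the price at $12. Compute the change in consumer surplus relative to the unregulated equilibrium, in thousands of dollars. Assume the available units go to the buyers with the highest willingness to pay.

Rearranging supply gives Qs = 8P - 18. Setting quantity demanded equal to quantity supplied, 297 - P = 8P - 18, gives P* = 35 and Q* = 262.
Because the ceiling (12) lies below the market-clearing price, it is binding.
At P = 12: Qd = 297 - 12 = 285 and Qs = 8·12 - 18 = 78.
Consumer surplus without the control is ½ · (297 - 35) · 262 = 34322.
With the ceiling, 78 units are sold at 12 (assume they go to the highest-value buyers). The demand price at Q = 78 is 219, so CS = ½ · [(297 - 12) + (219 - 12)] · 78 = 19188.
Change in consumer surplus = 19188 - 34322 = -15134.

-15134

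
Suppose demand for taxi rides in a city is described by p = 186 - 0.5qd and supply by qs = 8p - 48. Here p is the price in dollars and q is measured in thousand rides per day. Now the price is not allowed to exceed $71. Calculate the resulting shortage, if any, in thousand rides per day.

Rearranging demand gives qd = 372 - 2p. Equilibrium: 372 - 2p = 8p - 48, so 420 = 10p and p* = 42, q* = 288.
The ceiling of 71 is above the equilibrium price 42, so it is not binding; the market clears at p* = 42, q* = 288.
Since the control does not bind, there is no shortage.

0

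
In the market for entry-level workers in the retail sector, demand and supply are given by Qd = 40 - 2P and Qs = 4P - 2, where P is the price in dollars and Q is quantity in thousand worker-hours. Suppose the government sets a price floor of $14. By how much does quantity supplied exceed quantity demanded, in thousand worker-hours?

42

Setting quantity demanded equal to quantity supplied, 40 - 2P = 4P - 2, gives P* = 7 and Q* = 26.
Since 14 > 7, the floor is binding.
At P = 14: Qd = 40 - 2·14 = 12 and Qs = 4·14 - 2 = 54.
Surplus = Qs - Qd = 54 - 12 = 42.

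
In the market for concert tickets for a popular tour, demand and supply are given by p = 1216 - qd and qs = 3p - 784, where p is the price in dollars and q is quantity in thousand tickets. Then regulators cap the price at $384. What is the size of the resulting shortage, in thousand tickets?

Rearranging demand gives qd = 1216 - p. Without the control the market clears where 1216 - p = 3p - 784, i.e. p* = 500 and q* = 716.
Because the ceiling (384) lies below the market-clearing price, it is binding.
At p = 384: qd = 1216 - 384 = 832 and qs = 3·384 - 784 = 368.
Shortage = qd - qs = 832 - 368 = 464.

464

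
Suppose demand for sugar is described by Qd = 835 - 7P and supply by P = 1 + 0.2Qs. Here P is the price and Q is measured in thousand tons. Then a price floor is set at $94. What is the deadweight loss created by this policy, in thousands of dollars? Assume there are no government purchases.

Rearranging supply gives Qs = 5P - 5. In a free market, 835 - 7P = 5P - 5 gives the equilibrium P* = 70, Q* = 345.
Since 94 > 70, the floor is binding.
At P = 94: Qd = 835 - 7·94 = 177 and Qs = 5·94 - 5 = 465.
Quantity traded falls to 177. At Q = 177 the demand price is (835 - 177)/7 = 94 and the supply price is (5 + 177)/5 = 36.4.
Deadweight loss = ½ · (94 - 36.4) · (345 - 177) = ½ · 57.6 · 168 = 4838.4.

4838.4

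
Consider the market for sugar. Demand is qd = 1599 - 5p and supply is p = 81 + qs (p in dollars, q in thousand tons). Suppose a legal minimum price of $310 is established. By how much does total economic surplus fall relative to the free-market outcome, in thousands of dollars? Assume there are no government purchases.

13500

Rearranging supply gives qs = p - 81. Equilibrium: 1599 - 5p = p - 81, so 1680 = 6p and p* = 280, q* = 199.
The floor of 310 is above the equilibrium price 280, so it binds.
At p = 310: qd = 1599 - 5·310 = 49 and qs = 310 - 81 = 229.
Quantity traded falls to 49. At q = 49 the demand price is (1599 - 49)/5 = 310 and the supply price is 81 + 49 = 130.
Deadweight loss = ½ · (310 - 130) · (199 - 49) = ½ · 180 · 150 = 13500.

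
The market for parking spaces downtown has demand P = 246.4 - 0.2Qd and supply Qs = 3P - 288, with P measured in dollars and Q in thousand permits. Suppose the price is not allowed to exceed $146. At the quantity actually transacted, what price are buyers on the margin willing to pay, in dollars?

216.4

Rearranging demand gives Qd = 1232 - 5P. Equilibrium: 1232 - 5P = 3P - 288, so 1520 = 8P and P* = 190, Q* = 282.
Because the ceiling (146) lies below the market-clearing price, it is binding.
At P = 146: Qd = 1232 - 5·146 = 502 and Qs = 3·146 - 288 = 150.
Only 150 units reach the market. On the demand curve, the marginal buyer's willingness to pay at Q = 150 is (1232 - 150)/5 = 216.4.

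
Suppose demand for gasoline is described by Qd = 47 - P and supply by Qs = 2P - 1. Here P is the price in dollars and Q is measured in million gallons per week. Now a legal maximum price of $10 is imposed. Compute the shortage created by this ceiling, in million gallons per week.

In a free market, 47 - P = 2P - 1 gives the equilibrium P* = 16, Q* = 31.
Since 10 < 16, the ceiling is binding.
At P = 10: Qd = 47 - 10 = 37 and Qs = 2·10 - 1 = 19.
Shortage = Qd - Qs = 37 - 19 = 18.

18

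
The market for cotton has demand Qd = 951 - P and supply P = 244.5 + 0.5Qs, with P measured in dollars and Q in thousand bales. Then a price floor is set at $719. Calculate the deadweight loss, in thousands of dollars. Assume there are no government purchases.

42840.75

Rearranging supply gives Qs = 2P - 489. Without the control the market clears where 951 - P = 2P - 489, i.e. P* = 480 and Q* = 471.
Because the floor (719) lies above the market-clearing price, it is binding.
At P = 719: Qd = 951 - 719 = 232 and Qs = 2·719 - 489 = 949.
Quantity traded falls to 232. At Q = 232 the demand price is 951 - 232 = 719 and the supply price is (489 + 232)/2 = 360.5.
Deadweight loss = ½ · (719 - 360.5) · (471 - 232) = ½ · 358.5 · 239 = 42840.75.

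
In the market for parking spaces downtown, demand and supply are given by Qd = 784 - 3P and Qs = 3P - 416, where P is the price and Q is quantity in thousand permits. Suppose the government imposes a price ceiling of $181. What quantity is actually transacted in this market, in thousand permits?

Without the control the market clears where 784 - 3P = 3P - 416, i.e. P* = 200 and Q* = 184.
The ceiling of 181 is below the equilibrium price 200, so it binds.
At P = 181: Qd = 784 - 3·181 = 241 and Qs = 3·181 - 416 = 127.
The quantity actually transacted is the short side, supply: 127.

127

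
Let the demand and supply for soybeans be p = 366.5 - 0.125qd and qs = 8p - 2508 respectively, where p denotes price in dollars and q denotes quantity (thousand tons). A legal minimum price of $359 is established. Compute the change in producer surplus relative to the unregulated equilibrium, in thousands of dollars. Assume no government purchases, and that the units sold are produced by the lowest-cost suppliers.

-304

Rearranging demand gives qd = 2932 - 8p. Without the control the market clears where 2932 - 8p = 8p - 2508, i.e. p* = 340 and q* = 212.
Since 359 > 340, the floor is binding.
At p = 359: qd = 2932 - 8·359 = 60 and qs = 8·359 - 2508 = 364.
Producer surplus without the control is ½ · (340 - 313.5) · 212 = 2809.
With the floor, 60 units are sold at 359. The supply price at q = 60 is 321, so PS = ½ · [(359 - 313.5) + (359 - 321)] · 60 = 2505.
Change in producer surplus = 2505 - 2809 = -304.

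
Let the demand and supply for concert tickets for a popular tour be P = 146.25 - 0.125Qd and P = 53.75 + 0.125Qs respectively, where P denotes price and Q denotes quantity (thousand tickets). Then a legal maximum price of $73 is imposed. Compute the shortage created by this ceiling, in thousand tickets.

Rearranging demand gives Qd = 1170 - 8P; rearranging supply gives Qs = 8P - 430. Setting quantity demanded equal to quantity supplied, 1170 - 8P = 8P - 430, gives P* = 100 and Q* = 370.
The ceiling of 73 is below the equilibrium price 100, so it binds.
At P = 73: Qd = 1170 - 8·73 = 586 and Qs = 8·73 - 430 = 154.
Shortage = Qd - Qs = 586 - 154 = 432.

432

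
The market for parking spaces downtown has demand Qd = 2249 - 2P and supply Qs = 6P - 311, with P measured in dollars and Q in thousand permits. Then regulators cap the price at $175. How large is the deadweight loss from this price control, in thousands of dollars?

In a free market, 2249 - 2P = 6P - 311 gives the equilibrium P* = 320, Q* = 1609.
Since 175 < 320, the ceiling is binding.
At P = 175: Qd = 2249 - 2·175 = 1899 and Qs = 6·175 - 311 = 739.
Quantity traded falls to 739. At Q = 739 the demand price is (2249 - 739)/2 = 755 and the supply price is (311 + 739)/6 = 175.
Deadweight loss = ½ · (755 - 175) · (1609 - 739) = ½ · 580 · 870 = 252300.

252300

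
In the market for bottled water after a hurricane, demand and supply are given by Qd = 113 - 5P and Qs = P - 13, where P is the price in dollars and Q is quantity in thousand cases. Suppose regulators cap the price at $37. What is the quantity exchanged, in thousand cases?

8

Equilibrium: 113 - 5P = P - 13, so 126 = 6P and P* = 21, Q* = 8.
Since 37 is above P* = 21, the ceiling does not bind and the free-market outcome prevails.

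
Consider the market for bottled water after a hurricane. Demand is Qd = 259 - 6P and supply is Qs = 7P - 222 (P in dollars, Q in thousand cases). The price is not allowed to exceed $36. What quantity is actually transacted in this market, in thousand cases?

30

In a free market, 259 - 6P = 7P - 222 gives the equilibrium P* = 37, Q* = 37.
Because the ceiling (36) lies below the market-clearing price, it is binding.
At P = 36: Qd = 259 - 6·36 = 43 and Qs = 7·36 - 222 = 30.
The quantity actually transacted is the short side, supply: 30.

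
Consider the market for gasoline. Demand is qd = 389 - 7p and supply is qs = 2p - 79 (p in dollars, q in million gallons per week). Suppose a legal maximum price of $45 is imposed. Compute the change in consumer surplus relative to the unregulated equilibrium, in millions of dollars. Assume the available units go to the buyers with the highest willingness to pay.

In a free market, 389 - 7p = 2p - 79 gives the equilibrium p* = 52, q* = 25.
The ceiling of 45 is below the equilibrium price 52, so it binds.
At p = 45: qd = 389 - 7·45 = 74 and qs = 2·45 - 79 = 11.
Consumer surplus without the control is ½ · (389/7 - 52) · 25 = 625/14.
With the ceiling, 11 units are sold at 45 (assume they go to the highest-value buyers). The demand price at q = 11 is 54, so CS = ½ · [(389/7 - 45) + (54 - 45)] · 11 = 1507/14.
Change in consumer surplus = 1507/14 - 625/14 = 63.

63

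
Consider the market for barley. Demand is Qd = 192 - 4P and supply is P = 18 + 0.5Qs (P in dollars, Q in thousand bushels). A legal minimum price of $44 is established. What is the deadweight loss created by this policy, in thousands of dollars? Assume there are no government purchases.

216

Rearranging supply gives Qs = 2P - 36. Equilibrium: 192 - 4P = 2P - 36, so 228 = 6P and P* = 38, Q* = 40.
The floor of 44 is above the equilibrium price 38, so it binds.
At P = 44: Qd = 192 - 4·44 = 16 and Qs = 2·44 - 36 = 52.
Quantity traded falls to 16. At Q = 16 the demand price is (192 - 16)/4 = 44 and the supply price is (36 + 16)/2 = 26.
Deadweight loss = ½ · (44 - 26) · (40 - 16) = ½ · 18 · 24 = 216.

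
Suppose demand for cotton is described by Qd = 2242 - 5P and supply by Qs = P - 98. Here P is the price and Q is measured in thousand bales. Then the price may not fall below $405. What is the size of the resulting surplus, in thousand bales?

In a free market, 2242 - 5P = P - 98 gives the equilibrium P* = 390, Q* = 292.
Because the floor (405) lies above the market-clearing price, it is binding.
At P = 405: Qd = 2242 - 5·405 = 217 and Qs = 405 - 98 = 307.
Surplus = Qs - Qd = 307 - 217 = 90.

90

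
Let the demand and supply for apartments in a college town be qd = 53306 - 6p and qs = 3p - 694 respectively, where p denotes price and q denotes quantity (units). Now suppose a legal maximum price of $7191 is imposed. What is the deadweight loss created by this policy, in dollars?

Setting quantity demanded equal to quantity supplied, 53306 - 6p = 3p - 694, gives p* = 6000 and q* = 17306.
Since 7191 is above p* = 6000, the ceiling does not bind and the free-market outcome prevails.
Since the control does not bind, no trades are prevented and deadweight loss is zero.

0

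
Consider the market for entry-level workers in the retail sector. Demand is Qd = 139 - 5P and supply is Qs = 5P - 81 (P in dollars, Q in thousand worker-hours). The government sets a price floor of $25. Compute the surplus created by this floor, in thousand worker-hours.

Setting quantity demanded equal to quantity supplied, 139 - 5P = 5P - 81, gives P* = 22 and Q* = 29.
The floor of 25 is above the equilibrium price 22, so it binds.
At P = 25: Qd = 139 - 5·25 = 14 and Qs = 5·25 - 81 = 44.
Surplus = Qs - Qd = 44 - 14 = 30.

30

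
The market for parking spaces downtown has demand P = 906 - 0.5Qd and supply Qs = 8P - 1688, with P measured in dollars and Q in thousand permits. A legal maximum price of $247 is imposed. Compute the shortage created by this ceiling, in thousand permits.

1030

Rearranging demand gives Qd = 1812 - 2P. In a free market, 1812 - 2P = 8P - 1688 gives the equilibrium P* = 350, Q* = 1112.
Since 247 < 350, the ceiling is binding.
At P = 247: Qd = 1812 - 2·247 = 1318 and Qs = 8·247 - 1688 = 288.
Shortage = Qd - Qs = 1318 - 288 = 1030.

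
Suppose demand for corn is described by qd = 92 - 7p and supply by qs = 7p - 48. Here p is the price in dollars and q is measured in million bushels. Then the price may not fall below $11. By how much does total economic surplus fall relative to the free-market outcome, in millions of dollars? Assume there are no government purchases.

Setting quantity demanded equal to quantity supplied, 92 - 7p = 7p - 48, gives p* = 10 and q* = 22.
Because the floor (11) lies above the market-clearing price, it is binding.
At p = 11: qd = 92 - 7·11 = 15 and qs = 7·11 - 48 = 29.
Quantity traded falls to 15. At q = 15 the demand price is (92 - 15)/7 = 11 and the supply price is (48 + 15)/7 = 9.
Deadweight loss = ½ · (11 - 9) · (22 - 15) = ½ · 2 · 7 = 7.

7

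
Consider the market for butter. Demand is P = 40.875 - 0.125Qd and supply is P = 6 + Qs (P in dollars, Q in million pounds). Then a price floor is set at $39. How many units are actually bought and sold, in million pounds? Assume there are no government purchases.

Rearranging demand gives Qd = 327 - 8P; rearranging supply gives Qs = P - 6. Equilibrium: 327 - 8P = P - 6, so 333 = 9P and P* = 37, Q* = 31.
Since 39 > 37, the floor is binding.
At P = 39: Qd = 327 - 8·39 = 15 and Qs = 39 - 6 = 33.
The quantity actually transacted is the short side, demand: 15.

15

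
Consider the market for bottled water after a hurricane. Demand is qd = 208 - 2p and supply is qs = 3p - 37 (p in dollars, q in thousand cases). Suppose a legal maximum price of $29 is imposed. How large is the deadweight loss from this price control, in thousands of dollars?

1500

Equilibrium: 208 - 2p = 3p - 37, so 245 = 5p and p* = 49, q* = 110.
Since 29 < 49, the ceiling is binding.
At p = 29: qd = 208 - 2·29 = 150 and qs = 3·29 - 37 = 50.
Quantity traded falls to 50. At q = 50 the demand price is (208 - 50)/2 = 79 and the supply price is (37 + 50)/3 = 29.
Deadweight loss = ½ · (79 - 29) · (110 - 50) = ½ · 50 · 60 = 1500.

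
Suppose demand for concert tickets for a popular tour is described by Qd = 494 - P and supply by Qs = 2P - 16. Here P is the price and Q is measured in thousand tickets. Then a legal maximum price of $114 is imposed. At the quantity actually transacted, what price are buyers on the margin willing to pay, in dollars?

Without the control the market clears where 494 - P = 2P - 16, i.e. P* = 170 and Q* = 324.
The ceiling of 114 is below the equilibrium price 170, so it binds.
At P = 114: Qd = 494 - 114 = 380 and Qs = 2·114 - 16 = 212.
Only 212 units reach the market. On the demand curve, the marginal buyer's willingness to pay at Q = 212 is (494 - 212) = 282.

282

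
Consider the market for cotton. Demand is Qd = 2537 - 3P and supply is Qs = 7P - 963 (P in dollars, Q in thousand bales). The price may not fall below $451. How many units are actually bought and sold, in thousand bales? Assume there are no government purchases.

1184

In a free market, 2537 - 3P = 7P - 963 gives the equilibrium P* = 350, Q* = 1487.
The floor of 451 is above the equilibrium price 350, so it binds.
At P = 451: Qd = 2537 - 3·451 = 1184 and Qs = 7·451 - 963 = 2194.
The quantity actually transacted is the short side, demand: 1184.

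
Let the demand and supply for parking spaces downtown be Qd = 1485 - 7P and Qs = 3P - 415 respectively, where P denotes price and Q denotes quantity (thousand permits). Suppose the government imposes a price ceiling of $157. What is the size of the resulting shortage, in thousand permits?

In a free market, 1485 - 7P = 3P - 415 gives the equilibrium P* = 190, Q* = 155.
The ceiling of 157 is below the equilibrium price 190, so it binds.
At P = 157: Qd = 1485 - 7·157 = 386 and Qs = 3·157 - 415 = 56.
Shortage = Qd - Qs = 386 - 56 = 330.

330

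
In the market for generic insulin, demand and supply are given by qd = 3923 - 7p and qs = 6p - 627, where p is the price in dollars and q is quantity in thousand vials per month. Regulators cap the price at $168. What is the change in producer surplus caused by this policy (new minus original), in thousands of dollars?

Setting quantity demanded equal to quantity supplied, 3923 - 7p = 6p - 627, gives p* = 350 and q* = 1473.
The ceiling of 168 is below the equilibrium price 350, so it binds.
At p = 168: qd = 3923 - 7·168 = 2747 and qs = 6·168 - 627 = 381.
Producer surplus without the control is ½ · (350 - 104.5) · 1473 = 180810.75.
With the ceiling, producers sell 381 units at 168, so PS = ½ · (168 - 104.5) · 381 = 12096.75.
Change in producer surplus = 12096.75 - 180810.75 = -168714.

-168714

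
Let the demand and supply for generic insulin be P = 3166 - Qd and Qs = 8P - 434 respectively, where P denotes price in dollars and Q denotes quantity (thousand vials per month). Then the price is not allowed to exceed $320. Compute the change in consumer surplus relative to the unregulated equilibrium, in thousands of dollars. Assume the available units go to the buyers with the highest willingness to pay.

Rearranging demand gives Qd = 3166 - P. Without the control the market clears where 3166 - P = 8P - 434, i.e. P* = 400 and Q* = 2766.
Since 320 < 400, the ceiling is binding.
At P = 320: Qd = 3166 - 320 = 2846 and Qs = 8·320 - 434 = 2126.
Consumer surplus without the control is ½ · (3166 - 400) · 2766 = 3825378.
With the ceiling, 2126 units are sold at 320 (assume they go to the highest-value buyers). The demand price at Q = 2126 is 1040, so CS = ½ · [(3166 - 320) + (1040 - 320)] · 2126 = 3790658.
Change in consumer surplus = 3790658 - 3825378 = -34720.

-34720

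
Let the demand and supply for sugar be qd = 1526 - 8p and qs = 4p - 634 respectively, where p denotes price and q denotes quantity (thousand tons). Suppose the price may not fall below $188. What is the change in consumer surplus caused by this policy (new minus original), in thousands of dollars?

-432

Without the control the market clears where 1526 - 8p = 4p - 634, i.e. p* = 180 and q* = 86.
The floor of 188 is above the equilibrium price 180, so it binds.
At p = 188: qd = 1526 - 8·188 = 22 and qs = 4·188 - 634 = 118.
Consumer surplus without the control is ½ · (190.75 - 180) · 86 = 462.25.
With the floor, consumers buy 22 units at 188, so CS = ½ · (190.75 - 188) · 22 = 30.25.
Change in consumer surplus = 30.25 - 462.25 = -432.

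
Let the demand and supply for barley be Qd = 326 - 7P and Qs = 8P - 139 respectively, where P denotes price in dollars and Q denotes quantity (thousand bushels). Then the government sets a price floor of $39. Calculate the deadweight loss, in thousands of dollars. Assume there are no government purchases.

420

Equilibrium: 326 - 7P = 8P - 139, so 465 = 15P and P* = 31, Q* = 109.
Because the floor (39) lies above the market-clearing price, it is binding.
At P = 39: Qd = 326 - 7·39 = 53 and Qs = 8·39 - 139 = 173.
Quantity traded falls to 53. At Q = 53 the demand price is (326 - 53)/7 = 39 and the supply price is (139 + 53)/8 = 24.
Deadweight loss = ½ · (39 - 24) · (109 - 53) = ½ · 15 · 56 = 420.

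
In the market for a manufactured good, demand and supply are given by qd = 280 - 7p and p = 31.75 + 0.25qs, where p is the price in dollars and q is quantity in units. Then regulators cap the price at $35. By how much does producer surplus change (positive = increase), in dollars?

-34

Rearranging supply gives qs = 4p - 127. Without the control the market clears where 280 - 7p = 4p - 127, i.e. p* = 37 and q* = 21.
The ceiling of 35 is below the equilibrium price 37, so it binds.
At p = 35: qd = 280 - 7·35 = 35 and qs = 4·35 - 127 = 13.
Producer surplus without the control is ½ · (37 - 31.75) · 21 = 55.125.
With the ceiling, producers sell 13 units at 35, so PS = ½ · (35 - 31.75) · 13 = 21.125.
Change in producer surplus = 21.125 - 55.125 = -34.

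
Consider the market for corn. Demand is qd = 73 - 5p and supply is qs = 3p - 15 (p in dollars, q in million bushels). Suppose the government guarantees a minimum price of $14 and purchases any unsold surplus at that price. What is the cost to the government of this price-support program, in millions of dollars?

Equilibrium: 73 - 5p = 3p - 15, so 88 = 8p and p* = 11, q* = 18.
The floor of 14 is above the equilibrium price 11, so it binds.
At p = 14: qd = 73 - 5·14 = 3 and qs = 3·14 - 15 = 27.
Surplus = qs - qd = 24.
Government expenditure = surplus × support price = 24 × 14 = 336.

336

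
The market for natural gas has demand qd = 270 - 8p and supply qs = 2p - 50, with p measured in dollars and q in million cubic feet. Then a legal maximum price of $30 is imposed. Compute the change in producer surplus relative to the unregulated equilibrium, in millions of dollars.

In a free market, 270 - 8p = 2p - 50 gives the equilibrium p* = 32, q* = 14.
Because the ceiling (30) lies below the market-clearing price, it is binding.
At p = 30: qd = 270 - 8·30 = 30 and qs = 2·30 - 50 = 10.
Producer surplus without the control is ½ · (32 - 25) · 14 = 49.
With the ceiling, producers sell 10 units at 30, so PS = ½ · (30 - 25) · 10 = 25.
Change in producer surplus = 25 - 49 = -24.

-24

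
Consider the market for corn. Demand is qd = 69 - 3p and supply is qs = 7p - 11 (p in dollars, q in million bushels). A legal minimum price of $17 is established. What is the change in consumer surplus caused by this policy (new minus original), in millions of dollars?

-283.5

Without the control the market clears where 69 - 3p = 7p - 11, i.e. p* = 8 and q* = 45.
Because the floor (17) lies above the market-clearing price, it is binding.
At p = 17: qd = 69 - 3·17 = 18 and qs = 7·17 - 11 = 108.
Consumer surplus without the control is ½ · (23 - 8) · 45 = 337.5.
With the floor, consumers buy 18 units at 17, so CS = ½ · (23 - 17) · 18 = 54.
Change in consumer surplus = 54 - 337.5 = -283.5.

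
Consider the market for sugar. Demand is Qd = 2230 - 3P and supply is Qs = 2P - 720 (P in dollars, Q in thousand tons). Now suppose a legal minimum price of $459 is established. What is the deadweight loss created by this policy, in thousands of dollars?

0

In a free market, 2230 - 3P = 2P - 720 gives the equilibrium P* = 590, Q* = 460.
Since 459 is below P* = 590, the floor does not bind and the free-market outcome prevails.
Since the control does not bind, no trades are prevented and deadweight loss is zero.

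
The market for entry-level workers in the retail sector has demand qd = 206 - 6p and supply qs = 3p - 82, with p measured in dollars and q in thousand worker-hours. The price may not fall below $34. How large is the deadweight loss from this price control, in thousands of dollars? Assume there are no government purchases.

Without the control the market clears where 206 - 6p = 3p - 82, i.e. p* = 32 and q* = 14.
The floor of 34 is above the equilibrium price 32, so it binds.
At p = 34: qd = 206 - 6·34 = 2 and qs = 3·34 - 82 = 20.
Quantity traded falls to 2. At q = 2 the demand price is (206 - 2)/6 = 34 and the supply price is (82 + 2)/3 = 28.
Deadweight loss = ½ · (34 - 28) · (14 - 2) = ½ · 6 · 12 = 36.

36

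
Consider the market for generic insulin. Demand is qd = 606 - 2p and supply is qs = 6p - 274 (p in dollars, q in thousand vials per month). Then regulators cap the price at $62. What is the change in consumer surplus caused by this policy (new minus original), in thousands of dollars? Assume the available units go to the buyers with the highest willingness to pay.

In a free market, 606 - 2p = 6p - 274 gives the equilibrium p* = 110, q* = 386.
Since 62 < 110, the ceiling is binding.
At p = 62: qd = 606 - 2·62 = 482 and qs = 6·62 - 274 = 98.
Consumer surplus without the control is ½ · (303 - 110) · 386 = 37249.
With the ceiling, 98 units are sold at 62 (assume they go to the highest-value buyers). The demand price at q = 98 is 254, so CS = ½ · [(303 - 62) + (254 - 62)] · 98 = 21217.
Change in consumer surplus = 21217 - 37249 = -16032.

-16032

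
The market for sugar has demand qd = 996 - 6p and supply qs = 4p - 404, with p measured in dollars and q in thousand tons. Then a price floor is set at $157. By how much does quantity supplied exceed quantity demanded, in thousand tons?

In a free market, 996 - 6p = 4p - 404 gives the equilibrium p* = 140, q* = 156.
The floor of 157 is above the equilibrium price 140, so it binds.
At p = 157: qd = 996 - 6·157 = 54 and qs = 4·157 - 404 = 224.
Surplus = qs - qd = 224 - 54 = 170.

170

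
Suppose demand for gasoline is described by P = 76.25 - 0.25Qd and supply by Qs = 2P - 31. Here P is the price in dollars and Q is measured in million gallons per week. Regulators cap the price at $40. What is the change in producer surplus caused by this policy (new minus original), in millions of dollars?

Rearranging demand gives Qd = 305 - 4P. Without the control the market clears where 305 - 4P = 2P - 31, i.e. P* = 56 and Q* = 81.
Because the ceiling (40) lies below the market-clearing price, it is binding.
At P = 40: Qd = 305 - 4·40 = 145 and Qs = 2·40 - 31 = 49.
Producer surplus without the control is ½ · (56 - 15.5) · 81 = 1640.25.
With the ceiling, producers sell 49 units at 40, so PS = ½ · (40 - 15.5) · 49 = 600.25.
Change in producer surplus = 600.25 - 1640.25 = -1040.

-1040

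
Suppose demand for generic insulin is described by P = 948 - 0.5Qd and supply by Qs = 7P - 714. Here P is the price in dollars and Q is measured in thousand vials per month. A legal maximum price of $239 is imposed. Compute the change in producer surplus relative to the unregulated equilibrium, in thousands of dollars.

-58012.5

Rearranging demand gives Qd = 1896 - 2P. Equilibrium: 1896 - 2P = 7P - 714, so 2610 = 9P and P* = 290, Q* = 1316.
Because the ceiling (239) lies below the market-clearing price, it is binding.
At P = 239: Qd = 1896 - 2·239 = 1418 and Qs = 7·239 - 714 = 959.
Producer surplus without the control is ½ · (290 - 102) · 1316 = 123704.
With the ceiling, producers sell 959 units at 239, so PS = ½ · (239 - 102) · 959 = 65691.5.
Change in producer surplus = 65691.5 - 123704 = -58012.5.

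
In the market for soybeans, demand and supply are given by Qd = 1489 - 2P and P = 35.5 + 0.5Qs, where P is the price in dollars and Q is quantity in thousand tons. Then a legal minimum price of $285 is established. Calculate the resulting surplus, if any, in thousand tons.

Rearranging supply gives Qs = 2P - 71. Setting quantity demanded equal to quantity supplied, 1489 - 2P = 2P - 71, gives P* = 390 and Q* = 709.
The floor of 285 is below the equilibrium price 390, so it is not binding; the market clears at P* = 390, Q* = 709.
Since the control does not bind, there is no surplus.

0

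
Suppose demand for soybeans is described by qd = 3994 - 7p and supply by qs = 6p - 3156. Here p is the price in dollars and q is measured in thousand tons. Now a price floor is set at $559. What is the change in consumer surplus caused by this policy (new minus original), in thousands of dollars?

Without the control the market clears where 3994 - 7p = 6p - 3156, i.e. p* = 550 and q* = 144.
Because the floor (559) lies above the market-clearing price, it is binding.
At p = 559: qd = 3994 - 7·559 = 81 and qs = 6·559 - 3156 = 198.
Consumer surplus without the control is ½ · (3994/7 - 550) · 144 = 10368/7.
With the floor, consumers buy 81 units at 559, so CS = ½ · (3994/7 - 559) · 81 = 6561/14.
Change in consumer surplus = 6561/14 - 10368/7 = -1012.5.

-1012.5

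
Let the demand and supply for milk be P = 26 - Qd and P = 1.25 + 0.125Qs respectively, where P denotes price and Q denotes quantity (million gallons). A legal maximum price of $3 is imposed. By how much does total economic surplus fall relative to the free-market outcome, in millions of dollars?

Rearranging demand gives Qd = 26 - P; rearranging supply gives Qs = 8P - 10. Equilibrium: 26 - P = 8P - 10, so 36 = 9P and P* = 4, Q* = 22.
Since 3 < 4, the ceiling is binding.
At P = 3: Qd = 26 - 3 = 23 and Qs = 8·3 - 10 = 14.
Quantity traded falls to 14. At Q = 14 the demand price is 26 - 14 = 12 and the supply price is (10 + 14)/8 = 3.
Deadweight loss = ½ · (12 - 3) · (22 - 14) = ½ · 9 · 8 = 36.

36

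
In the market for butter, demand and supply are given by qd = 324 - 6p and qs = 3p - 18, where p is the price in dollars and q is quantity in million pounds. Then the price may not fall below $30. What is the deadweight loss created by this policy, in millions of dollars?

Equilibrium: 324 - 6p = 3p - 18, so 342 = 9p and p* = 38, q* = 96.
Since 30 is below p* = 38, the floor does not bind and the free-market outcome prevails.
Since the control does not bind, no trades are prevented and deadweight loss is zero.

0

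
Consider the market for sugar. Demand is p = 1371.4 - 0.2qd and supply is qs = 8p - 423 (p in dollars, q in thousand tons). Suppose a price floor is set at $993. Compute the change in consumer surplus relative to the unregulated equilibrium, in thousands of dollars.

-1287958.5

Rearranging demand gives qd = 6857 - 5p. In a free market, 6857 - 5p = 8p - 423 gives the equilibrium p* = 560, q* = 4057.
Since 993 > 560, the floor is binding.
At p = 993: qd = 6857 - 5·993 = 1892 and qs = 8·993 - 423 = 7521.
Consumer surplus without the control is ½ · (1371.4 - 560) · 4057 = 1645924.9.
With the floor, consumers buy 1892 units at 993, so CS = ½ · (1371.4 - 993) · 1892 = 357966.4.
Change in consumer surplus = 357966.4 - 1645924.9 = -1287958.5.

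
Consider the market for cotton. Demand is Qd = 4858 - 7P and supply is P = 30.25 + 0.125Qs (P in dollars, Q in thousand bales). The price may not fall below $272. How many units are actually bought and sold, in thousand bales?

Rearranging supply gives Qs = 8P - 242. Without the control the market clears where 4858 - 7P = 8P - 242, i.e. P* = 340 and Q* = 2478.
The floor of 272 is below the equilibrium price 340, so it is not binding; the market clears at P* = 340, Q* = 2478.

2478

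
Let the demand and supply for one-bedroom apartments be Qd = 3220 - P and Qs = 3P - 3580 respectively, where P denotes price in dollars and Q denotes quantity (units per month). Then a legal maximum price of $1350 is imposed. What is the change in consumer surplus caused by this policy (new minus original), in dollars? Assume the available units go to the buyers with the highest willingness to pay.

-386750

Without the control the market clears where 3220 - P = 3P - 3580, i.e. P* = 1700 and Q* = 1520.
The ceiling of 1350 is below the equilibrium price 1700, so it binds.
At P = 1350: Qd = 3220 - 1350 = 1870 and Qs = 3·1350 - 3580 = 470.
Consumer surplus without the control is ½ · (3220 - 1700) · 1520 = 1155200.
With the ceiling, 470 units are sold at 1350 (assume they go to the highest-value buyers). The demand price at Q = 470 is 2750, so CS = ½ · [(3220 - 1350) + (2750 - 1350)] · 470 = 768450.
Change in consumer surplus = 768450 - 1155200 = -386750.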